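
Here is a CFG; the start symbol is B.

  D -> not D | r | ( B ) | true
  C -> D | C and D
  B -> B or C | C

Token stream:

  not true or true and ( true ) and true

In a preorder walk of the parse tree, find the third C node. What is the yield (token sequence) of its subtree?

true and ( true )

[B [B [C [D not [D true]]]] or [C [C [C [D true]] and [D ( [B [C [D true]]] )]] and [D true]]]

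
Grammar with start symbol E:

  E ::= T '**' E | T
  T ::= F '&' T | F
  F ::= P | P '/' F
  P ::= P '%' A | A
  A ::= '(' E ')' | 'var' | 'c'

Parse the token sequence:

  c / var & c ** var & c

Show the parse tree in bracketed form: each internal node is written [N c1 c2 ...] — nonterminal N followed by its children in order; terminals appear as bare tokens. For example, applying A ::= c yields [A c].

E
T ** E
F & T ** E
P / F & T ** E
A / F & T ** E
c / F & T ** E
c / P & T ** E
c / A & T ** E
c / var & T ** E
c / var & F ** E
c / var & P ** E
c / var & A ** E
c / var & c ** E
c / var & c ** T
c / var & c ** F & T
c / var & c ** P & T
c / var & c ** A & T
c / var & c ** var & T
c / var & c ** var & F
c / var & c ** var & P
c / var & c ** var & A
c / var & c ** var & c

[E [T [F [P [A c]] / [F [P [A var]]]] & [T [F [P [A c]]]]] ** [E [T [F [P [A var]]] & [T [F [P [A c]]]]]]]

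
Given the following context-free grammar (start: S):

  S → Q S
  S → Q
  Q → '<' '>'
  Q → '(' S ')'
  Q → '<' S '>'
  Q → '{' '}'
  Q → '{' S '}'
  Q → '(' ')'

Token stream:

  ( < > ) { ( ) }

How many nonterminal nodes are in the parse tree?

8

[S [Q ( [S [Q < >]] )] [S [Q { [S [Q ( )]] }]]]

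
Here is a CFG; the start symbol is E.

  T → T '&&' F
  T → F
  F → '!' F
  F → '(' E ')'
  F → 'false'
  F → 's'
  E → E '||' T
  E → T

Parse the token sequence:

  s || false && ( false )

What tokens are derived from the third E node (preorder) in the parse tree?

false

[E [E [T [F s]]] || [T [T [F false]] && [F ( [E [T [F false]]] )]]]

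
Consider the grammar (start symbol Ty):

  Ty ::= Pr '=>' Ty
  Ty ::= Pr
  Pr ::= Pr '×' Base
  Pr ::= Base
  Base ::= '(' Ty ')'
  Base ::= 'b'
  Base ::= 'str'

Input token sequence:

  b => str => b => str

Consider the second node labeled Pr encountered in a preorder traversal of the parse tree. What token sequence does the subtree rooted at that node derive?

[Ty [Pr [Base b]] => [Ty [Pr [Base str]] => [Ty [Pr [Base b]] => [Ty [Pr [Base str]]]]]]

str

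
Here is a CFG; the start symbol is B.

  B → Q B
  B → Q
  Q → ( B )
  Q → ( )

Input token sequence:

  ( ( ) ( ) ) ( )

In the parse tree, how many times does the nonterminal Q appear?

4

[B [Q ( [B [Q ( )] [B [Q ( )]]] )] [B [Q ( )]]]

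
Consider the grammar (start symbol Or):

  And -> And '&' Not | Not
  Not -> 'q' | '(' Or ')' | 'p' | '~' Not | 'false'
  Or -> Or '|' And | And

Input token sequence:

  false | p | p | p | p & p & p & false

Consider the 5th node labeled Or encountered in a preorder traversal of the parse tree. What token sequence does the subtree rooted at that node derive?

false

[Or [Or [Or [Or [Or [And [Not false]]] | [And [Not p]]] | [And [Not p]]] | [And [Not p]]] | [And [And [And [And [Not p]] & [Not p]] & [Not p]] & [Not false]]]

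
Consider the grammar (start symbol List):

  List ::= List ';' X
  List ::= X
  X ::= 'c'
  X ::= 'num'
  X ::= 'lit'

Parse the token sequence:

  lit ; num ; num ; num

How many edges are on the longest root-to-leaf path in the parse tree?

[List [List [List [List [X lit]] ; [X num]] ; [X num]] ; [X num]]

5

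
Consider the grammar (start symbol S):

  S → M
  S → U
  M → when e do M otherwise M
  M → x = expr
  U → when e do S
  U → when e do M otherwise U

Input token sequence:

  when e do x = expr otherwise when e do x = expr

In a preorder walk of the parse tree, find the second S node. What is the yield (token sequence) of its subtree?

x = expr

[S [U when e do [M x = expr] otherwise [U when e do [S [M x = expr]]]]]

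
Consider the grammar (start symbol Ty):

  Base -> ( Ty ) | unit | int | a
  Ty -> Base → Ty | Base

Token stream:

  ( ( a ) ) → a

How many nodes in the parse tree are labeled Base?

[Ty [Base ( [Ty [Base ( [Ty [Base a]] )]] )] → [Ty [Base a]]]

4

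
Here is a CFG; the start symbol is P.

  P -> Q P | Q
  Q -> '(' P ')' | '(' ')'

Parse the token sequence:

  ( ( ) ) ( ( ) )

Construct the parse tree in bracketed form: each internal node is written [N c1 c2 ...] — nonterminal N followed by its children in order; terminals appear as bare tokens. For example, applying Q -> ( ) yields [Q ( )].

P
Q P
( P ) P
( Q ) P
( ( ) ) P
( ( ) ) Q
( ( ) ) ( P )
( ( ) ) ( Q )
( ( ) ) ( ( ) )

[P [Q ( [P [Q ( )]] )] [P [Q ( [P [Q ( )]] )]]]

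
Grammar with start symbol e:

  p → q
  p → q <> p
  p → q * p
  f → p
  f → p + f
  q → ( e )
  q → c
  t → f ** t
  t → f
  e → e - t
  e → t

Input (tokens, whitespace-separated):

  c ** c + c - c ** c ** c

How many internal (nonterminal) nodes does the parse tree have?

25

[e [e [t [f [p [q c]]] ** [t [f [p [q c]] + [f [p [q c]]]]]]] - [t [f [p [q c]]] ** [t [f [p [q c]]] ** [t [f [p [q c]]]]]]]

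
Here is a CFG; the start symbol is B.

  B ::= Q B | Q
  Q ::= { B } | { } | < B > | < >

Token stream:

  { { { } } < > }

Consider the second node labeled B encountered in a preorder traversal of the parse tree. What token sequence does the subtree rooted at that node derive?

[B [Q { [B [Q { [B [Q { }]] }] [B [Q < >]]] }]]

{ { } } < >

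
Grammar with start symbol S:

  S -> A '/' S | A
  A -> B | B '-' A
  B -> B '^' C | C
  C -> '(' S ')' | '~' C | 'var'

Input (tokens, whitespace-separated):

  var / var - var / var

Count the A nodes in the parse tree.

[S [A [B [C var]]] / [S [A [B [C var]] - [A [B [C var]]]] / [S [A [B [C var]]]]]]

4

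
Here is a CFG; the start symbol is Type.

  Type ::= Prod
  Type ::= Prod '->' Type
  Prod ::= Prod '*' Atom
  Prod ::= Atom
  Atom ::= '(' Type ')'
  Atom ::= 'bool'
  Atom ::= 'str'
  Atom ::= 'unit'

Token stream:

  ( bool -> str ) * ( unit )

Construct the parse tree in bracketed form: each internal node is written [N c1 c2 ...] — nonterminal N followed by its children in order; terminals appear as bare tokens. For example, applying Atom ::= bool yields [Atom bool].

Type
Prod
Prod * Atom
Atom * Atom
( Type ) * Atom
( Prod -> Type ) * Atom
( Atom -> Type ) * Atom
( bool -> Type ) * Atom
( bool -> Prod ) * Atom
( bool -> Atom ) * Atom
( bool -> str ) * Atom
( bool -> str ) * ( Type )
( bool -> str ) * ( Prod )
( bool -> str ) * ( Atom )
( bool -> str ) * ( unit )

[Type [Prod [Prod [Atom ( [Type [Prod [Atom bool]] -> [Type [Prod [Atom str]]]] )]] * [Atom ( [Type [Prod [Atom unit]]] )]]]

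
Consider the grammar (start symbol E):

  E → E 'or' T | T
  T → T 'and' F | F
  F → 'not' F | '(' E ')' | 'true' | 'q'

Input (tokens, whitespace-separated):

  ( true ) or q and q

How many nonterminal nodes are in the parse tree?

[E [E [T [F ( [E [T [F true]]] )]]] or [T [T [F q]] and [F q]]]

11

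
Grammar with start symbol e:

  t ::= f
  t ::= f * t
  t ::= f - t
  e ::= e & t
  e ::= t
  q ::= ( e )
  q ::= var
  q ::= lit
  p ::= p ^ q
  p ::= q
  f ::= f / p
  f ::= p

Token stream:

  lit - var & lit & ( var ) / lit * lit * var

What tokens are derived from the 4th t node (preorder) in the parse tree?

( var ) / lit * lit * var

[e [e [e [t [f [p [q lit]]] - [t [f [p [q var]]]]]] & [t [f [p [q lit]]]]] & [t [f [f [p [q ( [e [t [f [p [q var]]]]] )]]] / [p [q lit]]] * [t [f [p [q lit]]] * [t [f [p [q var]]]]]]]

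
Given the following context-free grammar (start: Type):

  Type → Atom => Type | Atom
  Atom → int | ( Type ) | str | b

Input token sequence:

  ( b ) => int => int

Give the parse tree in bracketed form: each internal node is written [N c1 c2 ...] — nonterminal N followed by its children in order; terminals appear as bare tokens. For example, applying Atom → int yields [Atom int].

[Type [Atom ( [Type [Atom b]] )] => [Type [Atom int] => [Type [Atom int]]]]

Type
Atom => Type
( Type ) => Type
( Atom ) => Type
( b ) => Type
( b ) => Atom => Type
( b ) => int => Type
( b ) => int => Atom
( b ) => int => int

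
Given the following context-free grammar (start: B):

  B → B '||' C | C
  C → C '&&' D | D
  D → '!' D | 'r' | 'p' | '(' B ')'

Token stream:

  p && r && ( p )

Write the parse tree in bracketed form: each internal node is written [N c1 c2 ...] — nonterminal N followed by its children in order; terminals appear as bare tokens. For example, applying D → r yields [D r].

B
C
C && D
C && D && D
D && D && D
p && D && D
p && r && D
p && r && ( B )
p && r && ( C )
p && r && ( D )
p && r && ( p )

[B [C [C [C [D p]] && [D r]] && [D ( [B [C [D p]]] )]]]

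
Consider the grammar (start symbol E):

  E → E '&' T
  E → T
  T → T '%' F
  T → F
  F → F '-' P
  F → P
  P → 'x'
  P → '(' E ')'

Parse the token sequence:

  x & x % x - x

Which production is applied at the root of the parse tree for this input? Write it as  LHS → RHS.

E → E '&' T

[E [E [T [F [P x]]]] & [T [T [F [P x]]] % [F [F [P x]] - [P x]]]]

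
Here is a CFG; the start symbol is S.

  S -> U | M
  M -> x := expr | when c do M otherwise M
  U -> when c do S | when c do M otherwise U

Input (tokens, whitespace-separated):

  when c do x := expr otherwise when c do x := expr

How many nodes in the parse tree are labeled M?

2

[S [U when c do [M x := expr] otherwise [U when c do [S [M x := expr]]]]]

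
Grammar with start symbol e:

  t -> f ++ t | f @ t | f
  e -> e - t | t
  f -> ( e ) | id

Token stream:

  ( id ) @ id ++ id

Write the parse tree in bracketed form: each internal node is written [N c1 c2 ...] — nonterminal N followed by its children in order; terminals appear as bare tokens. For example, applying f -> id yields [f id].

[e [t [f ( [e [t [f id]]] )] @ [t [f id] ++ [t [f id]]]]]

e
t
f @ t
( e ) @ t
( t ) @ t
( f ) @ t
( id ) @ t
( id ) @ f ++ t
( id ) @ id ++ t
( id ) @ id ++ f
( id ) @ id ++ id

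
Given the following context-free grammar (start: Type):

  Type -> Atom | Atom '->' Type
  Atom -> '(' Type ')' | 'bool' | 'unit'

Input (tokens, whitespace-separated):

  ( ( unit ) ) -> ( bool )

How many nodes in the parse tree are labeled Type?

[Type [Atom ( [Type [Atom ( [Type [Atom unit]] )]] )] -> [Type [Atom ( [Type [Atom bool]] )]]]

5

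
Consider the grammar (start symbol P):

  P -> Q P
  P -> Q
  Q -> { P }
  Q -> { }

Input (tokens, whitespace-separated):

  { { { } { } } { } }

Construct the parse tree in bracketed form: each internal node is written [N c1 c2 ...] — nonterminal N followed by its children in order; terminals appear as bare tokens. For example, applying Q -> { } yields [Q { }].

P
Q
{ P }
{ Q P }
{ { P } P }
{ { Q P } P }
{ { { } P } P }
{ { { } Q } P }
{ { { } { } } P }
{ { { } { } } Q }
{ { { } { } } { } }

[P [Q { [P [Q { [P [Q { }] [P [Q { }]]] }] [P [Q { }]]] }]]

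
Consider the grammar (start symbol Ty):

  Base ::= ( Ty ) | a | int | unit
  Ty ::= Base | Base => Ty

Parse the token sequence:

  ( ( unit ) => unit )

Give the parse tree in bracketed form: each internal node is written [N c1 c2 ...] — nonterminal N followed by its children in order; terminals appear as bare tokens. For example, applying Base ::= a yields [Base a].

[Ty [Base ( [Ty [Base ( [Ty [Base unit]] )] => [Ty [Base unit]]] )]]

Ty
Base
( Ty )
( Base => Ty )
( ( Ty ) => Ty )
( ( Base ) => Ty )
( ( unit ) => Ty )
( ( unit ) => Base )
( ( unit ) => unit )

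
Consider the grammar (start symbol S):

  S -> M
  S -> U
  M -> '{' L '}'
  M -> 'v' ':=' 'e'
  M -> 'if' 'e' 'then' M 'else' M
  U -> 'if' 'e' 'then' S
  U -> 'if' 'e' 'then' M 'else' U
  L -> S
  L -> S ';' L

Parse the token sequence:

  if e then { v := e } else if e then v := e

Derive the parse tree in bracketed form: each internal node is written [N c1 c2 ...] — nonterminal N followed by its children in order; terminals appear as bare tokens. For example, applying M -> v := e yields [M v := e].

[S [U if e then [M { [L [S [M v := e]]] }] else [U if e then [S [M v := e]]]]]

S
U
if e then M else U
if e then { L } else U
if e then { S } else U
if e then { M } else U
if e then { v := e } else U
if e then { v := e } else if e then S
if e then { v := e } else if e then M
if e then { v := e } else if e then v := e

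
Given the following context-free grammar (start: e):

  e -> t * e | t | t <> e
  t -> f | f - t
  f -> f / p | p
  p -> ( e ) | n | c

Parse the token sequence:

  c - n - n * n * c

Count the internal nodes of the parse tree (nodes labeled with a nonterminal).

[e [t [f [p c]] - [t [f [p n]] - [t [f [p n]]]]] * [e [t [f [p n]]] * [e [t [f [p c]]]]]]

18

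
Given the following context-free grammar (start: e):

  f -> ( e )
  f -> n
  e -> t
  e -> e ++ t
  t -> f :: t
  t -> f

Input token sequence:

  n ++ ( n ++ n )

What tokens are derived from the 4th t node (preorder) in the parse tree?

n

[e [e [t [f n]]] ++ [t [f ( [e [e [t [f n]]] ++ [t [f n]]] )]]]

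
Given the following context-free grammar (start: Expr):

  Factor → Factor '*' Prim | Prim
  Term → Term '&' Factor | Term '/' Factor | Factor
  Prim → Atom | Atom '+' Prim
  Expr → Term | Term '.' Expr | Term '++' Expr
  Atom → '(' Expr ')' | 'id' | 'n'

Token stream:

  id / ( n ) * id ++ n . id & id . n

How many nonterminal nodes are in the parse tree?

36

[Expr [Term [Term [Factor [Prim [Atom id]]]] / [Factor [Factor [Prim [Atom ( [Expr [Term [Factor [Prim [Atom n]]]]] )]]] * [Prim [Atom id]]]] ++ [Expr [Term [Factor [Prim [Atom n]]]] . [Expr [Term [Term [Factor [Prim [Atom id]]]] & [Factor [Prim [Atom id]]]] . [Expr [Term [Factor [Prim [Atom n]]]]]]]]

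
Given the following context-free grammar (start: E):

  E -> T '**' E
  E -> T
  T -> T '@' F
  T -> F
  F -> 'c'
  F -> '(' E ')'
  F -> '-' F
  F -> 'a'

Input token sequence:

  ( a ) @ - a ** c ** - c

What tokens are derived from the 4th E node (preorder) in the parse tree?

- c

[E [T [T [F ( [E [T [F a]]] )]] @ [F - [F a]]] ** [E [T [F c]] ** [E [T [F - [F c]]]]]]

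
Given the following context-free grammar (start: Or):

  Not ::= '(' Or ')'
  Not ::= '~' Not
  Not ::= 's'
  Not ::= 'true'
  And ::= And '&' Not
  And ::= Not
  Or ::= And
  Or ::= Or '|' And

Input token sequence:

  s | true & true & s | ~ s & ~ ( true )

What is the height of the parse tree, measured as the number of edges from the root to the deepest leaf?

[Or [Or [Or [And [Not s]]] | [And [And [And [Not true]] & [Not true]] & [Not s]]] | [And [And [Not ~ [Not s]]] & [Not ~ [Not ( [Or [And [Not true]]] )]]]]

7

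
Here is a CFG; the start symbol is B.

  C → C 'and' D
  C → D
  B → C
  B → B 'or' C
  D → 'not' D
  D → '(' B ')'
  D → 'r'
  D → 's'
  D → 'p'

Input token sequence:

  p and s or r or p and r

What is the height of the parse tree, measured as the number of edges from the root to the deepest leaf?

6

[B [B [B [C [C [D p]] and [D s]]] or [C [D r]]] or [C [C [D p]] and [D r]]]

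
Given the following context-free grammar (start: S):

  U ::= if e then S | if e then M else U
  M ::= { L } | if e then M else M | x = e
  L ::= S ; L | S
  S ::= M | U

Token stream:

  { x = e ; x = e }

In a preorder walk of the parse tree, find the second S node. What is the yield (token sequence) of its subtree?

x = e

[S [M { [L [S [M x = e]] ; [L [S [M x = e]]]] }]]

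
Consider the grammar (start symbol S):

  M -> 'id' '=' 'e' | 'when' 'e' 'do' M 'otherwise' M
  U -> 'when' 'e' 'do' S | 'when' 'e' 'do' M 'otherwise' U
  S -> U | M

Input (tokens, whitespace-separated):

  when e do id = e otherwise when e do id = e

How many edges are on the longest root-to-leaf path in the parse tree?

5

[S [U when e do [M id = e] otherwise [U when e do [S [M id = e]]]]]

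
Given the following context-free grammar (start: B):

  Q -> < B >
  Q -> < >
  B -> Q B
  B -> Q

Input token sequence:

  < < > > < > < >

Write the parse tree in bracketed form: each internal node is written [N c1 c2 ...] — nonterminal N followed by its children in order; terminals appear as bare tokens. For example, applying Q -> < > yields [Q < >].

[B [Q < [B [Q < >]] >] [B [Q < >] [B [Q < >]]]]

B
Q B
< B > B
< Q > B
< < > > B
< < > > Q B
< < > > < > B
< < > > < > Q
< < > > < > < >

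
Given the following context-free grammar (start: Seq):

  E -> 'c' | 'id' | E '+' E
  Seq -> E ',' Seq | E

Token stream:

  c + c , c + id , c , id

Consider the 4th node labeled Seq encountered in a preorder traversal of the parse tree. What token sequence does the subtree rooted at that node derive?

id

[Seq [E [E c] + [E c]] , [Seq [E [E c] + [E id]] , [Seq [E c] , [Seq [E id]]]]]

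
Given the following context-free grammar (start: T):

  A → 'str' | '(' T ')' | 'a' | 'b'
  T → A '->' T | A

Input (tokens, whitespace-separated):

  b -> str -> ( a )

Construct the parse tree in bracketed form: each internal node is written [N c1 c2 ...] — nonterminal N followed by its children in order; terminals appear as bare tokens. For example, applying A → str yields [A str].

T
A -> T
b -> T
b -> A -> T
b -> str -> T
b -> str -> A
b -> str -> ( T )
b -> str -> ( A )
b -> str -> ( a )

[T [A b] -> [T [A str] -> [T [A ( [T [A a]] )]]]]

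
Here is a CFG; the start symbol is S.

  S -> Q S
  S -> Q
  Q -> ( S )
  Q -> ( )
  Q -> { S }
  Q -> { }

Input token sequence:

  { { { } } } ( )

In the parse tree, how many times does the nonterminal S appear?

4

[S [Q { [S [Q { [S [Q { }]] }]] }] [S [Q ( )]]]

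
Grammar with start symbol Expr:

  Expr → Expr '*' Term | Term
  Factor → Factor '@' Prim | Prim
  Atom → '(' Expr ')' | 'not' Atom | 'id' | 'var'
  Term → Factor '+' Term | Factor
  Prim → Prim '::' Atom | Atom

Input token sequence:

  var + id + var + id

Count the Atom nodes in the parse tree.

[Expr [Term [Factor [Prim [Atom var]]] + [Term [Factor [Prim [Atom id]]] + [Term [Factor [Prim [Atom var]]] + [Term [Factor [Prim [Atom id]]]]]]]]

4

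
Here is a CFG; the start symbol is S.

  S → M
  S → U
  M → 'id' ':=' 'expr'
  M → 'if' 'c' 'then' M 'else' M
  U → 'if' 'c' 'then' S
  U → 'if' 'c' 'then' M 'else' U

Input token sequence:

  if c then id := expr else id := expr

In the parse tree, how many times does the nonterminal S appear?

1

[S [M if c then [M id := expr] else [M id := expr]]]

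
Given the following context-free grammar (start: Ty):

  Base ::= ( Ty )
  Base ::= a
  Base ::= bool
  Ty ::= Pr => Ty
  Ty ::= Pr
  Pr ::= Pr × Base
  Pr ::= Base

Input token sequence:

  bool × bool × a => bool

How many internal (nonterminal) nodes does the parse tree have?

10

[Ty [Pr [Pr [Pr [Base bool]] × [Base bool]] × [Base a]] => [Ty [Pr [Base bool]]]]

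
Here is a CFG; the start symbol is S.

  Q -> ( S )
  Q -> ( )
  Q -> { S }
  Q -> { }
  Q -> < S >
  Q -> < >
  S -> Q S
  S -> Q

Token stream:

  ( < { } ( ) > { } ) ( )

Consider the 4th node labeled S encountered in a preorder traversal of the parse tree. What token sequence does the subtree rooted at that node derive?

[S [Q ( [S [Q < [S [Q { }] [S [Q ( )]]] >] [S [Q { }]]] )] [S [Q ( )]]]

( )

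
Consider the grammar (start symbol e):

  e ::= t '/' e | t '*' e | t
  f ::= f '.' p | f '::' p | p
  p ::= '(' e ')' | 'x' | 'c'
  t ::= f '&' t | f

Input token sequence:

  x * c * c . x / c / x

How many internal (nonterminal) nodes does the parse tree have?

22

[e [t [f [p x]]] * [e [t [f [p c]]] * [e [t [f [f [p c]] . [p x]]] / [e [t [f [p c]]] / [e [t [f [p x]]]]]]]]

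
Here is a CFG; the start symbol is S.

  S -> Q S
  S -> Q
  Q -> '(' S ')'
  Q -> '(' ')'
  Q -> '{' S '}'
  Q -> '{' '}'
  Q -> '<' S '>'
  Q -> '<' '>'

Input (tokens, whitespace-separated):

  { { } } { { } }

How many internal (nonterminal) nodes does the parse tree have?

8

[S [Q { [S [Q { }]] }] [S [Q { [S [Q { }]] }]]]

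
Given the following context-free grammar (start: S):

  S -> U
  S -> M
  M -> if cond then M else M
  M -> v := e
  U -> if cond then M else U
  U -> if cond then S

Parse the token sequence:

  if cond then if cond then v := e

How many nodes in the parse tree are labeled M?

1

[S [U if cond then [S [U if cond then [S [M v := e]]]]]]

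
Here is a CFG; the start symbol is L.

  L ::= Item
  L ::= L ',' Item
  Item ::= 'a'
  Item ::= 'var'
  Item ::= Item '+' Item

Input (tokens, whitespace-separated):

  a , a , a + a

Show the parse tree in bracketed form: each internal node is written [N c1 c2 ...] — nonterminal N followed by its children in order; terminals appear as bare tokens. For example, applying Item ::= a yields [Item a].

L
L , Item
L , Item , Item
Item , Item , Item
a , Item , Item
a , a , Item
a , a , Item + Item
a , a , a + Item
a , a , a + a

[L [L [L [Item a]] , [Item a]] , [Item [Item a] + [Item a]]]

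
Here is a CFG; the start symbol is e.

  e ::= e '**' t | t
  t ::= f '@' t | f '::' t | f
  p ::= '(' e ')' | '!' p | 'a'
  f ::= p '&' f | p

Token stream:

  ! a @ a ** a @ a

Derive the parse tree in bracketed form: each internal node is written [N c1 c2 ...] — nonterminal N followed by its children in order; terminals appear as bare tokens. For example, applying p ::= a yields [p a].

[e [e [t [f [p ! [p a]]] @ [t [f [p a]]]]] ** [t [f [p a]] @ [t [f [p a]]]]]

e
e ** t
t ** t
f @ t ** t
p @ t ** t
! p @ t ** t
! a @ t ** t
! a @ f ** t
! a @ p ** t
! a @ a ** t
! a @ a ** f @ t
! a @ a ** p @ t
! a @ a ** a @ t
! a @ a ** a @ f
! a @ a ** a @ p
! a @ a ** a @ a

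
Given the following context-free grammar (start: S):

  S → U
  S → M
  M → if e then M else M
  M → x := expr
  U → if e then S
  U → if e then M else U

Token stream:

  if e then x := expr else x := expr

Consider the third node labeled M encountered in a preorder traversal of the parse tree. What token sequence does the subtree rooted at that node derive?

[S [M if e then [M x := expr] else [M x := expr]]]

x := expr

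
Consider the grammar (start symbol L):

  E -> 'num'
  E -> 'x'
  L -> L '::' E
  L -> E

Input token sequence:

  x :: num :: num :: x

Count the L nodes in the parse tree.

4

[L [L [L [L [E x]] :: [E num]] :: [E num]] :: [E x]]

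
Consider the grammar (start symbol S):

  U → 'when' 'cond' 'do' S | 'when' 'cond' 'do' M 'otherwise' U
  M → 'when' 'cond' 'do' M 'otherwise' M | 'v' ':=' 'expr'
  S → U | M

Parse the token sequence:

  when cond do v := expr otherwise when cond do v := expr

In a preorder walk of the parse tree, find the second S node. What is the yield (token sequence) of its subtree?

[S [U when cond do [M v := expr] otherwise [U when cond do [S [M v := expr]]]]]

v := expr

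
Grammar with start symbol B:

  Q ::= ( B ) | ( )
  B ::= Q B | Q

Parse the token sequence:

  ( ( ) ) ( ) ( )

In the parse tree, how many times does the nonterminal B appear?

[B [Q ( [B [Q ( )]] )] [B [Q ( )] [B [Q ( )]]]]

4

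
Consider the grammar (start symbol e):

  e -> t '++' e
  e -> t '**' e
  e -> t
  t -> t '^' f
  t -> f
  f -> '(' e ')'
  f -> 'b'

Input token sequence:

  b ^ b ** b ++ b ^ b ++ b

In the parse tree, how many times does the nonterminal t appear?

6

[e [t [t [f b]] ^ [f b]] ** [e [t [f b]] ++ [e [t [t [f b]] ^ [f b]] ++ [e [t [f b]]]]]]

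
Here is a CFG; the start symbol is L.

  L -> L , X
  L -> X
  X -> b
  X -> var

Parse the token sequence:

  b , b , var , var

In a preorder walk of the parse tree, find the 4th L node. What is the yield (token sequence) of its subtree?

[L [L [L [L [X b]] , [X b]] , [X var]] , [X var]]

b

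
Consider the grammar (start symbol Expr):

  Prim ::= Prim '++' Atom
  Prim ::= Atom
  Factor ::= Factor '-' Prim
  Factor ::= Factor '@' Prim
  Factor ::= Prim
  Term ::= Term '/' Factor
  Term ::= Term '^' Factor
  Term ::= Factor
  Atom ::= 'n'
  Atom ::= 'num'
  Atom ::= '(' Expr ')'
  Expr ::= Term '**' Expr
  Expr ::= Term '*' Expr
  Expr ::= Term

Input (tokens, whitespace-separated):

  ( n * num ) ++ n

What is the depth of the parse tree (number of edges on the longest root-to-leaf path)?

[Expr [Term [Factor [Prim [Prim [Atom ( [Expr [Term [Factor [Prim [Atom n]]]] * [Expr [Term [Factor [Prim [Atom num]]]]]] )]] ++ [Atom n]]]]]

12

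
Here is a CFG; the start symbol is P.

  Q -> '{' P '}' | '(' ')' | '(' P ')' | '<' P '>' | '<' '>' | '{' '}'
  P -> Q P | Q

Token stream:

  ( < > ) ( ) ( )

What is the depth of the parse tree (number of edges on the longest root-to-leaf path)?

4

[P [Q ( [P [Q < >]] )] [P [Q ( )] [P [Q ( )]]]]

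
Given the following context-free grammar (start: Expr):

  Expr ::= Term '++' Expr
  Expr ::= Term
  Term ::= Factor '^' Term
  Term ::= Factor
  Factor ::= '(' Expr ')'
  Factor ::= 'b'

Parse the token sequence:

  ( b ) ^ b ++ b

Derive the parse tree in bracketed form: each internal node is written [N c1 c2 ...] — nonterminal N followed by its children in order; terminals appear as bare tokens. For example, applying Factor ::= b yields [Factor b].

[Expr [Term [Factor ( [Expr [Term [Factor b]]] )] ^ [Term [Factor b]]] ++ [Expr [Term [Factor b]]]]

Expr
Term ++ Expr
Factor ^ Term ++ Expr
( Expr ) ^ Term ++ Expr
( Term ) ^ Term ++ Expr
( Factor ) ^ Term ++ Expr
( b ) ^ Term ++ Expr
( b ) ^ Factor ++ Expr
( b ) ^ b ++ Expr
( b ) ^ b ++ Term
( b ) ^ b ++ Factor
( b ) ^ b ++ b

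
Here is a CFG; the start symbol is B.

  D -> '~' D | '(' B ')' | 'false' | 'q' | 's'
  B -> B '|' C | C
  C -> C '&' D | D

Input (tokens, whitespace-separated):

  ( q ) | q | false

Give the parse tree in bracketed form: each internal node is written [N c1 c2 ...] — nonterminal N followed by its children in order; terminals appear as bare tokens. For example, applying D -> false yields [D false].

B
B | C
B | C | C
C | C | C
D | C | C
( B ) | C | C
( C ) | C | C
( D ) | C | C
( q ) | C | C
( q ) | D | C
( q ) | q | C
( q ) | q | D
( q ) | q | false

[B [B [B [C [D ( [B [C [D q]]] )]]] | [C [D q]]] | [C [D false]]]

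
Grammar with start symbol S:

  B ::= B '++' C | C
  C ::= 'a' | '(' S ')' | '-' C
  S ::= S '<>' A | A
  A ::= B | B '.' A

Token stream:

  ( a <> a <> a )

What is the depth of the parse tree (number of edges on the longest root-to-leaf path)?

[S [A [B [C ( [S [S [S [A [B [C a]]]] <> [A [B [C a]]]] <> [A [B [C a]]]] )]]]]

10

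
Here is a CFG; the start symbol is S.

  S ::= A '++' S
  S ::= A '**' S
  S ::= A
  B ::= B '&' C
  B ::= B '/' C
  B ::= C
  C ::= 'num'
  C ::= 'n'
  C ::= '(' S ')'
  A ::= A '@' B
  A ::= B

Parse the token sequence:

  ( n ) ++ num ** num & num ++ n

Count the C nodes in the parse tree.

[S [A [B [C ( [S [A [B [C n]]]] )]]] ++ [S [A [B [C num]]] ** [S [A [B [B [C num]] & [C num]]] ++ [S [A [B [C n]]]]]]]

6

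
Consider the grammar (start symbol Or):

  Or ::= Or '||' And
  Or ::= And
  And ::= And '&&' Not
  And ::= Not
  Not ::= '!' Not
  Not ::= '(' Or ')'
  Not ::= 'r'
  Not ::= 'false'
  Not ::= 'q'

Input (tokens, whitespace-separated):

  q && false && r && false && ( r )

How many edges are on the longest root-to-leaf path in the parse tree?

[Or [And [And [And [And [And [Not q]] && [Not false]] && [Not r]] && [Not false]] && [Not ( [Or [And [Not r]]] )]]]

7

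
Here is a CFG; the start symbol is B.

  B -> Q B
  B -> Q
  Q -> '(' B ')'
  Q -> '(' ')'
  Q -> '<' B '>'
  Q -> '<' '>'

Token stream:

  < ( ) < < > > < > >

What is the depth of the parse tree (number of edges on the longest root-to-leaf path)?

[B [Q < [B [Q ( )] [B [Q < [B [Q < >]] >] [B [Q < >]]]] >]]

7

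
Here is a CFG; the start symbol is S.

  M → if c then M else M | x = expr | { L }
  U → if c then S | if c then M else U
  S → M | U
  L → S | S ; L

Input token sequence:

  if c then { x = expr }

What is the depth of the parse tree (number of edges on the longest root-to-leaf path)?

[S [U if c then [S [M { [L [S [M x = expr]]] }]]]]

7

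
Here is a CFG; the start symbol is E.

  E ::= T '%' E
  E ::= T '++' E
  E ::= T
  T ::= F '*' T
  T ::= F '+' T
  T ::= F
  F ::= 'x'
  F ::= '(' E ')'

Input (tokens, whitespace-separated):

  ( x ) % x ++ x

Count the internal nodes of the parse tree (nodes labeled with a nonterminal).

[E [T [F ( [E [T [F x]]] )]] % [E [T [F x]] ++ [E [T [F x]]]]]

12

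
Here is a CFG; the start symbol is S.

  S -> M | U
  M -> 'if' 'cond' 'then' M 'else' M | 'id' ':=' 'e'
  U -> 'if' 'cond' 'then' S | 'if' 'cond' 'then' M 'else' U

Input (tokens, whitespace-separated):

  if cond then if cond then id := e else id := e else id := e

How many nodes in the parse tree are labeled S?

[S [M if cond then [M if cond then [M id := e] else [M id := e]] else [M id := e]]]

1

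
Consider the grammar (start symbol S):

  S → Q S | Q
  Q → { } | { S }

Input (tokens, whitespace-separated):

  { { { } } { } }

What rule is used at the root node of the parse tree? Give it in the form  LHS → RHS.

S → Q

[S [Q { [S [Q { [S [Q { }]] }] [S [Q { }]]] }]]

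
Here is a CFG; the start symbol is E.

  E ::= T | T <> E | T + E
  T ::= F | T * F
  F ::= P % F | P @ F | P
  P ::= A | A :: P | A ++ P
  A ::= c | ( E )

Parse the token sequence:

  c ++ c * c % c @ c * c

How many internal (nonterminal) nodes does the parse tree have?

[E [T [T [T [F [P [A c] ++ [P [A c]]]]] * [F [P [A c]] % [F [P [A c]] @ [F [P [A c]]]]]] * [F [P [A c]]]]]

21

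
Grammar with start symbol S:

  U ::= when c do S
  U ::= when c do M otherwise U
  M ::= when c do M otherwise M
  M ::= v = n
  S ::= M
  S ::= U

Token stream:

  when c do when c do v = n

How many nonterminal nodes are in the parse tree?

6

[S [U when c do [S [U when c do [S [M v = n]]]]]]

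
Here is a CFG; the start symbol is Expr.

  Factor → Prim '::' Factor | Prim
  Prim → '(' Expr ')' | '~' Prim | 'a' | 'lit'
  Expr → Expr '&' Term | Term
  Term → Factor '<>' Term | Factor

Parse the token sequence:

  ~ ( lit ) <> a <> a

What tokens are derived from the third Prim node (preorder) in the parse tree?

[Expr [Term [Factor [Prim ~ [Prim ( [Expr [Term [Factor [Prim lit]]]] )]]] <> [Term [Factor [Prim a]] <> [Term [Factor [Prim a]]]]]]

lit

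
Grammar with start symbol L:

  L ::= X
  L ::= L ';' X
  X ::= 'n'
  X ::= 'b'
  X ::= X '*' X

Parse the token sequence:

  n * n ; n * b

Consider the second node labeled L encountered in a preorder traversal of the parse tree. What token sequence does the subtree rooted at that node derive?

[L [L [X [X n] * [X n]]] ; [X [X n] * [X b]]]

n * n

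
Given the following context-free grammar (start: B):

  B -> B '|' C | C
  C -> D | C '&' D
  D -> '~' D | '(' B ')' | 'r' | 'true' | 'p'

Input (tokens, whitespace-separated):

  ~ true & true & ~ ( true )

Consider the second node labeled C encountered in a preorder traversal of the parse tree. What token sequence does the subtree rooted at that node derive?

[B [C [C [C [D ~ [D true]]] & [D true]] & [D ~ [D ( [B [C [D true]]] )]]]]

~ true & true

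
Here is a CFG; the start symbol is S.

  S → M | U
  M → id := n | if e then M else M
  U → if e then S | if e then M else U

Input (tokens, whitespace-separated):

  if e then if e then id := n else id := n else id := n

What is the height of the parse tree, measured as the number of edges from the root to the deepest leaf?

[S [M if e then [M if e then [M id := n] else [M id := n]] else [M id := n]]]

4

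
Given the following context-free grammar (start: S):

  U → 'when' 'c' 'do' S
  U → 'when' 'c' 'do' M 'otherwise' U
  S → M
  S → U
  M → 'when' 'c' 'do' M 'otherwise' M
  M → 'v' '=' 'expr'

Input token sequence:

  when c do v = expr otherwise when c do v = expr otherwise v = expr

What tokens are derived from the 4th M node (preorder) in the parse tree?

v = expr

[S [M when c do [M v = expr] otherwise [M when c do [M v = expr] otherwise [M v = expr]]]]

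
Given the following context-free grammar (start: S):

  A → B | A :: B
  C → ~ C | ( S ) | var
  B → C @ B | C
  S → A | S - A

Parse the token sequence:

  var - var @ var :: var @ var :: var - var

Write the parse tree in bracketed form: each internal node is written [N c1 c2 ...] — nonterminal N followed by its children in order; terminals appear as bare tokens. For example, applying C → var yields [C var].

S
S - A
S - A - A
A - A - A
B - A - A
C - A - A
var - A - A
var - A :: B - A
var - A :: B :: B - A
var - B :: B :: B - A
var - C @ B :: B :: B - A
var - var @ B :: B :: B - A
var - var @ C :: B :: B - A
var - var @ var :: B :: B - A
var - var @ var :: C @ B :: B - A
var - var @ var :: var @ B :: B - A
var - var @ var :: var @ C :: B - A
var - var @ var :: var @ var :: B - A
var - var @ var :: var @ var :: C - A
var - var @ var :: var @ var :: var - A
var - var @ var :: var @ var :: var - B
var - var @ var :: var @ var :: var - C
var - var @ var :: var @ var :: var - var

[S [S [S [A [B [C var]]]] - [A [A [A [B [C var] @ [B [C var]]]] :: [B [C var] @ [B [C var]]]] :: [B [C var]]]] - [A [B [C var]]]]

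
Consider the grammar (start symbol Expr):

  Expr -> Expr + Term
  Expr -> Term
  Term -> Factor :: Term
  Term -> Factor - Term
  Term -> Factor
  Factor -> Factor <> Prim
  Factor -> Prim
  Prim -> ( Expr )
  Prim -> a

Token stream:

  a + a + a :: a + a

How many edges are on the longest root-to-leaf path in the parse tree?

[Expr [Expr [Expr [Expr [Term [Factor [Prim a]]]] + [Term [Factor [Prim a]]]] + [Term [Factor [Prim a]] :: [Term [Factor [Prim a]]]]] + [Term [Factor [Prim a]]]]

7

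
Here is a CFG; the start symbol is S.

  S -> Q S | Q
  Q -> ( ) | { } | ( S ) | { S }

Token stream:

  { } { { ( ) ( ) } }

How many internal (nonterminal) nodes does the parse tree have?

[S [Q { }] [S [Q { [S [Q { [S [Q ( )] [S [Q ( )]]] }]] }]]]

10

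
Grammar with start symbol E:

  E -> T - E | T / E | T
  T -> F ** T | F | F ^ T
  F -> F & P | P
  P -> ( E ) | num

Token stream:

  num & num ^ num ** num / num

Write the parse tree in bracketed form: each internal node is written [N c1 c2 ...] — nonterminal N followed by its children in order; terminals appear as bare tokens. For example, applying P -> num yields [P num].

E
T / E
F ^ T / E
F & P ^ T / E
P & P ^ T / E
num & P ^ T / E
num & num ^ T / E
num & num ^ F ** T / E
num & num ^ P ** T / E
num & num ^ num ** T / E
num & num ^ num ** F / E
num & num ^ num ** P / E
num & num ^ num ** num / E
num & num ^ num ** num / T
num & num ^ num ** num / F
num & num ^ num ** num / P
num & num ^ num ** num / num

[E [T [F [F [P num]] & [P num]] ^ [T [F [P num]] ** [T [F [P num]]]]] / [E [T [F [P num]]]]]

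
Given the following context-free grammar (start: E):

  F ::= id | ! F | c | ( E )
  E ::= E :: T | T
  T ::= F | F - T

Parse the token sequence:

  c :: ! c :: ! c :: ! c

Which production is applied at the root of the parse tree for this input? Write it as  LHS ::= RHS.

E ::= E :: T

[E [E [E [E [T [F c]]] :: [T [F ! [F c]]]] :: [T [F ! [F c]]]] :: [T [F ! [F c]]]]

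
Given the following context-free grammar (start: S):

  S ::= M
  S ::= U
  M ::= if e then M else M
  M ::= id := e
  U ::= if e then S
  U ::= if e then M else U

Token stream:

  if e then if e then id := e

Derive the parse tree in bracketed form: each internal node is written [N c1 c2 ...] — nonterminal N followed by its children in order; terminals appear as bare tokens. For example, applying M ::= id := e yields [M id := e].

[S [U if e then [S [U if e then [S [M id := e]]]]]]

S
U
if e then S
if e then U
if e then if e then S
if e then if e then M
if e then if e then id := e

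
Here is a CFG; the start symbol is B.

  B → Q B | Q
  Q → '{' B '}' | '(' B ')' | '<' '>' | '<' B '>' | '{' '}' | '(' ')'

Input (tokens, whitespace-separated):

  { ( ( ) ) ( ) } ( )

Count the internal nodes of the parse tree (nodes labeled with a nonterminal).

10

[B [Q { [B [Q ( [B [Q ( )]] )] [B [Q ( )]]] }] [B [Q ( )]]]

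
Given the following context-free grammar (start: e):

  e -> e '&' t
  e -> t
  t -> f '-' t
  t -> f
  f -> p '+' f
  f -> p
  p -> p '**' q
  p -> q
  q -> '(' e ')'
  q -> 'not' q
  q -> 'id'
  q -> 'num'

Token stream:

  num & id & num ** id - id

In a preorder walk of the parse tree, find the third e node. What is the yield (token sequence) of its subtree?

[e [e [e [t [f [p [q num]]]]] & [t [f [p [q id]]]]] & [t [f [p [p [q num]] ** [q id]]] - [t [f [p [q id]]]]]]

num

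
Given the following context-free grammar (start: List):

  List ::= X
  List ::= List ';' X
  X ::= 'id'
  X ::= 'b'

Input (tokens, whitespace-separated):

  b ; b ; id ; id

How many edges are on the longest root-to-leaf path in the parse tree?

5

[List [List [List [List [X b]] ; [X b]] ; [X id]] ; [X id]]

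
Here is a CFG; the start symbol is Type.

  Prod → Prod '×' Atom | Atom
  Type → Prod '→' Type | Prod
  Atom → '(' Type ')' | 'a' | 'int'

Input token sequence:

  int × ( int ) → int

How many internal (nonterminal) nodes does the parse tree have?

[Type [Prod [Prod [Atom int]] × [Atom ( [Type [Prod [Atom int]]] )]] → [Type [Prod [Atom int]]]]

11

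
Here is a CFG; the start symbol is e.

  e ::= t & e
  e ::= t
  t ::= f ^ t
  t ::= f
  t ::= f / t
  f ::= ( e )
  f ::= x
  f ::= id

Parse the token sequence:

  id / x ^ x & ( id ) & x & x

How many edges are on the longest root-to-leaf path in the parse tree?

7

[e [t [f id] / [t [f x] ^ [t [f x]]]] & [e [t [f ( [e [t [f id]]] )]] & [e [t [f x]] & [e [t [f x]]]]]]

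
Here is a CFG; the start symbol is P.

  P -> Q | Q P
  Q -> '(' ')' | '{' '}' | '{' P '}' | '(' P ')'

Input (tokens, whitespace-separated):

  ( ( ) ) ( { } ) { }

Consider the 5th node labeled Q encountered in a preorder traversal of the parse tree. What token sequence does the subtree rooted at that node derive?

[P [Q ( [P [Q ( )]] )] [P [Q ( [P [Q { }]] )] [P [Q { }]]]]

{ }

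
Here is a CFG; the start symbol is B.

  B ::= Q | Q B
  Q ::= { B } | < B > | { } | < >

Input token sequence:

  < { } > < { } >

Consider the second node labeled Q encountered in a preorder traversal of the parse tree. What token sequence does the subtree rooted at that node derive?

{ }

[B [Q < [B [Q { }]] >] [B [Q < [B [Q { }]] >]]]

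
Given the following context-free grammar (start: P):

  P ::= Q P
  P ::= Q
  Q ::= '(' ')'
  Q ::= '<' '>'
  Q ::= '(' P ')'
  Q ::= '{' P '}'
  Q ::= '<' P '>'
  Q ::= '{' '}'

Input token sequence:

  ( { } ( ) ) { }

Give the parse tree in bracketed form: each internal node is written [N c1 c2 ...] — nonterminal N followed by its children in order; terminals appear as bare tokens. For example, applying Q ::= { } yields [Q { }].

P
Q P
( P ) P
( Q P ) P
( { } P ) P
( { } Q ) P
( { } ( ) ) P
( { } ( ) ) Q
( { } ( ) ) { }

[P [Q ( [P [Q { }] [P [Q ( )]]] )] [P [Q { }]]]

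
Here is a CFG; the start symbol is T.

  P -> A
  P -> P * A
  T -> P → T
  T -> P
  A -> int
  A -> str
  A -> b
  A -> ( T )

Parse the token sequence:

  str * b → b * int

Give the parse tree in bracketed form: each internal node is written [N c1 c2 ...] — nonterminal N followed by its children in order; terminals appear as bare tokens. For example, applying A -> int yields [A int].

T
P → T
P * A → T
A * A → T
str * A → T
str * b → T
str * b → P
str * b → P * A
str * b → A * A
str * b → b * A
str * b → b * int

[T [P [P [A str]] * [A b]] → [T [P [P [A b]] * [A int]]]]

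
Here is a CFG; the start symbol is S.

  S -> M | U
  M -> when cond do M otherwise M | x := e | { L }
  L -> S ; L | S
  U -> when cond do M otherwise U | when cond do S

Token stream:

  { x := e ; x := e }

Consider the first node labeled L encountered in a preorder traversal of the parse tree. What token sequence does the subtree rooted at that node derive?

[S [M { [L [S [M x := e]] ; [L [S [M x := e]]]] }]]

x := e ; x := e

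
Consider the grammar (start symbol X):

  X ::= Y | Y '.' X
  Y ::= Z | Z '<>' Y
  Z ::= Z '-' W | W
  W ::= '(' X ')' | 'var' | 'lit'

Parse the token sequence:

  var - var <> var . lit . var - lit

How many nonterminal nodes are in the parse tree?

19

[X [Y [Z [Z [W var]] - [W var]] <> [Y [Z [W var]]]] . [X [Y [Z [W lit]]] . [X [Y [Z [Z [W var]] - [W lit]]]]]]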